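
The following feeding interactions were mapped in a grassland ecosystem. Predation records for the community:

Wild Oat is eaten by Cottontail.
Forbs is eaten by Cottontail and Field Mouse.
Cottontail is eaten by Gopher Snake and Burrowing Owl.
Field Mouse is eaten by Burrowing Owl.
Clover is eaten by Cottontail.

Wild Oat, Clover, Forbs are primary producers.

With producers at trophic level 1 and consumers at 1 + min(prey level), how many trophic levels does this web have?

Producers (level 1): Wild Oat, Clover, Forbs.
Following each consumer down to its lowest-level prey: Wild Oat → Cottontail → Gopher Snake (levels 1 through 3).
All prey of Gopher Snake (Cottontail 2) are at level 2 or above, so Gopher Snake is at level 1 + 2 = 3.
Every consumer has at least one prey at level 2 or below, so none exceeds level 3.

3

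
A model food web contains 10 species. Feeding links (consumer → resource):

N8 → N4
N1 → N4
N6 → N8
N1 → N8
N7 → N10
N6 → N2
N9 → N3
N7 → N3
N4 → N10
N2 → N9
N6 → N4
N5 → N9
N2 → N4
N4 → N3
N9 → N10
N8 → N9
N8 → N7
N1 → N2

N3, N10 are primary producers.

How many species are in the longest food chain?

4 species

One longest chain: N3 → N4 → N8 → N1.
It has 4 species and 3 links.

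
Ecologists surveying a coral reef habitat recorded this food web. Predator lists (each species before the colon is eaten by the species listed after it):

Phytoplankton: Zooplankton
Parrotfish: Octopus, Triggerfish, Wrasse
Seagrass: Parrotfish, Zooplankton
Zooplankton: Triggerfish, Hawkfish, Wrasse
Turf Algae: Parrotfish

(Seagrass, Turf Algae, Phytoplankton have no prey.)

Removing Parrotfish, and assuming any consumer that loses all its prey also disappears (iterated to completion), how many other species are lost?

1

Remove Parrotfish.
Round 1: Octopus (all prey gone) → extinct.
No further losses. Total secondary extinctions: 1.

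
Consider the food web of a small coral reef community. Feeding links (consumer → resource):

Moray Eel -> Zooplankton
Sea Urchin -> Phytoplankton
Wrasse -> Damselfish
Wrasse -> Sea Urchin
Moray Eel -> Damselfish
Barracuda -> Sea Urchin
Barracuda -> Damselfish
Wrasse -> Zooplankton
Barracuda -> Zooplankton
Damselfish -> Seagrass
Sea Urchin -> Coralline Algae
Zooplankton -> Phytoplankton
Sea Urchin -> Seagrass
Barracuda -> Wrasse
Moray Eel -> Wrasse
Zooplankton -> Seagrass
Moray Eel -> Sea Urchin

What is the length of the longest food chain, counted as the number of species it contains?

One longest chain: Seagrass → Zooplankton → Wrasse → Moray Eel.
It has 4 species and 3 links.

4 species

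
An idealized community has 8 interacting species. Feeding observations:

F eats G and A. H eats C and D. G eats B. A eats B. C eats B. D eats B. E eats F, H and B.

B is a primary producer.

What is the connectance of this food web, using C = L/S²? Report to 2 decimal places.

C = 0.17

The web has S = 8 species and L = 11 feeding links.
C = L / S² = 11 / 64 = 0.1719 ≈ 0.17.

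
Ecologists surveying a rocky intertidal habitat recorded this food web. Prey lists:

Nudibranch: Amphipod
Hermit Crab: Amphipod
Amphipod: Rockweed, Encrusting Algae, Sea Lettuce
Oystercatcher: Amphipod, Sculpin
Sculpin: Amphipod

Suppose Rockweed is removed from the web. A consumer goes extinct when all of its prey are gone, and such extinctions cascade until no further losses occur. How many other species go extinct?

Remove Rockweed.
Every predator of it retains at least one other prey: Amphipod still has Encrusting Algae, Sea Lettuce.
No consumer loses all prey, so no secondary extinctions occur.

0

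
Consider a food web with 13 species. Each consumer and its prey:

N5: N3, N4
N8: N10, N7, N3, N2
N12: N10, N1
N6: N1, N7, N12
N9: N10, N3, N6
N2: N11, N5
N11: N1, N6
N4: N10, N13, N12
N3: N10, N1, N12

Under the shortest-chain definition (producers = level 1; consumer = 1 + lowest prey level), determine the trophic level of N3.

Trophic level 2

N10 is a producer → level 1.
N3 eats N10 → level 2.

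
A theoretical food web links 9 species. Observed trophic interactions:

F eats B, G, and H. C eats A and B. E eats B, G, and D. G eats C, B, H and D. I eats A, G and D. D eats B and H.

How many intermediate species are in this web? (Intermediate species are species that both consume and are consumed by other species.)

Intermediate species (has both prey and predators): C, D, G.
Count: 3.

3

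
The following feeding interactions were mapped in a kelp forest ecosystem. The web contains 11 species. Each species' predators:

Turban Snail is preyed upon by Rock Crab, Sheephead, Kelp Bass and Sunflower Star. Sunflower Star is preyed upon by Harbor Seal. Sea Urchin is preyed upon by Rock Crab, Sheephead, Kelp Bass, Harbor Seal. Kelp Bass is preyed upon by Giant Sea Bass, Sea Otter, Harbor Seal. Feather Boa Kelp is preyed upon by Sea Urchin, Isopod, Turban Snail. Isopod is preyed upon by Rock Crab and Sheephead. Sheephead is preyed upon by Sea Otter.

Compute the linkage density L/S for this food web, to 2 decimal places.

L/S = 1.64

There are L = 18 links among S = 11 species.
L/S = 18/11 = 1.6364 ≈ 1.64.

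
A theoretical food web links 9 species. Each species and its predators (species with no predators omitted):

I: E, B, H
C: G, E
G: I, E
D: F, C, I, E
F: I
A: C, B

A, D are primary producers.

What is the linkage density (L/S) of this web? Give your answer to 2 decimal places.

There are L = 14 links among S = 9 species.
L/S = 14/9 = 1.5556 ≈ 1.56.

L/S = 1.56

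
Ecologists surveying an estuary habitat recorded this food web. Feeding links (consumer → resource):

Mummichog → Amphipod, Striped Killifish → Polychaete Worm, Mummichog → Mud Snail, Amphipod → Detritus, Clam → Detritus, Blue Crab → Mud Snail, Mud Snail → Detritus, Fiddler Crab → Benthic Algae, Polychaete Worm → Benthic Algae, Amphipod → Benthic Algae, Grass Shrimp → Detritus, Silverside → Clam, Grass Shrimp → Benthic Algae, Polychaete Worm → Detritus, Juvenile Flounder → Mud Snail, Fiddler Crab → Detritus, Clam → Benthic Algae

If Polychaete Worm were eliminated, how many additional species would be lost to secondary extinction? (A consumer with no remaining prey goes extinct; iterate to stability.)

Remove Polychaete Worm.
Round 1: Striped Killifish (all prey gone) → extinct.
No further losses. Total secondary extinctions: 1.

1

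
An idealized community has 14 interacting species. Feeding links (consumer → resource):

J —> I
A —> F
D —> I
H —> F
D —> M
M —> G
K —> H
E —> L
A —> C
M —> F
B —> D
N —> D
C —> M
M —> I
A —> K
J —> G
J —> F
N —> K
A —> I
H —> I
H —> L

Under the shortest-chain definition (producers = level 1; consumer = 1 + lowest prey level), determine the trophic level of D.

I is a producer → level 1.
D eats I → level 2.

Trophic level 2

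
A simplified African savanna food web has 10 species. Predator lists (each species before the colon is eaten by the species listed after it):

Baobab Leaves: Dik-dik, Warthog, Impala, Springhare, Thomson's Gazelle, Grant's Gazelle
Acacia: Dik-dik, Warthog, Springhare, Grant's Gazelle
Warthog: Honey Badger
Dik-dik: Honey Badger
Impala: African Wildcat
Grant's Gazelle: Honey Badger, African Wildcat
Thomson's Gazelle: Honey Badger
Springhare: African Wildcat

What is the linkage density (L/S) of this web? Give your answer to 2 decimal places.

There are L = 17 links among S = 10 species.
L/S = 17/10 = 1.7000 ≈ 1.70.

L/S = 1.70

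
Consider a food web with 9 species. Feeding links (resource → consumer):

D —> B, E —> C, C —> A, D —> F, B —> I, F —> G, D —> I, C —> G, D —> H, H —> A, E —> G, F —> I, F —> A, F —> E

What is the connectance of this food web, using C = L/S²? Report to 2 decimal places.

C = 0.17

The web has S = 9 species and L = 14 feeding links.
C = L / S² = 14 / 81 = 0.1728 ≈ 0.17.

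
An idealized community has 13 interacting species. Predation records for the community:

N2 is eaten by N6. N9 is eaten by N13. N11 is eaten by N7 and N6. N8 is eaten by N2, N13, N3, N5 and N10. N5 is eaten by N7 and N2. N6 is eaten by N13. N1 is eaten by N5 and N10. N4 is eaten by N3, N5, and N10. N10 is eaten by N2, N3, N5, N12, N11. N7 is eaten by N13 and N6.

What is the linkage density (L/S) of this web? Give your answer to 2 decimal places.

L/S = 1.85

There are L = 24 links among S = 13 species.
L/S = 24/13 = 1.8462 ≈ 1.85.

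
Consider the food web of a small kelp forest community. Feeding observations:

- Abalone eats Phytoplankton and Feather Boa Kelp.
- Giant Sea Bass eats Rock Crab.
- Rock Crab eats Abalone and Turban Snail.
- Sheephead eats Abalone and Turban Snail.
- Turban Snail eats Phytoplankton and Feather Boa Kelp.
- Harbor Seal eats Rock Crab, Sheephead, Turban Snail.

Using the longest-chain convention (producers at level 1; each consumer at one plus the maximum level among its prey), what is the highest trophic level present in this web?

4

Producers (level 1): Feather Boa Kelp, Phytoplankton.
Feather Boa Kelp → Turban Snail → Sheephead → Harbor Seal gives Harbor Seal level 4.
No species has a prey at level 4, so no species reaches level 5.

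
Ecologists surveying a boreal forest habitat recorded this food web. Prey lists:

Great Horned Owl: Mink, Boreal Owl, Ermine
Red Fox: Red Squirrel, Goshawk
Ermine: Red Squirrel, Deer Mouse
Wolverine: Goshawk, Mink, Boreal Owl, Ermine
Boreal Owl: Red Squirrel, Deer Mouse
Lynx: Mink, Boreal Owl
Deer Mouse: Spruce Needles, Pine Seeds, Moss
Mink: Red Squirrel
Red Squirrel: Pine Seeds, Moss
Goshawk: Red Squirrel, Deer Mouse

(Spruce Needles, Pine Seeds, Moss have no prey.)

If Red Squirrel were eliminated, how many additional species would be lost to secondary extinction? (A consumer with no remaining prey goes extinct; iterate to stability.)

Remove Red Squirrel.
Round 1: Mink (all prey gone) → extinct.
No further losses. Total secondary extinctions: 1.

1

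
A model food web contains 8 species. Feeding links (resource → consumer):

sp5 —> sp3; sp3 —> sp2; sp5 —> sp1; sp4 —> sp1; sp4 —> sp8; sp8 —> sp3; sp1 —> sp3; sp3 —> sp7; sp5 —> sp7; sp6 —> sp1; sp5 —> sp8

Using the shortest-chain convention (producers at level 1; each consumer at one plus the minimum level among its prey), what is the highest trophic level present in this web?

Producers (level 1): sp5, sp6, sp4.
Following each consumer down to its lowest-level prey: sp5 → sp3 → sp2 (levels 1 through 3).
All prey of sp2 (sp3 2) are at level 2 or above, so sp2 is at level 1 + 2 = 3.
Every consumer has at least one prey at level 2 or below, so none exceeds level 3.

3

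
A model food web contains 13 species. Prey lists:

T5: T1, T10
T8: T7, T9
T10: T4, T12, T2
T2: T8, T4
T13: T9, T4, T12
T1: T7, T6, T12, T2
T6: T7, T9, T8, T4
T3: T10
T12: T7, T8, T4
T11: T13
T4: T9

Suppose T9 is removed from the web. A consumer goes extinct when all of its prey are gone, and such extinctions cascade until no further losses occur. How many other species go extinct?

Remove T9.
Round 1: T4 (all prey gone) → extinct.
No further losses. Total secondary extinctions: 1.

1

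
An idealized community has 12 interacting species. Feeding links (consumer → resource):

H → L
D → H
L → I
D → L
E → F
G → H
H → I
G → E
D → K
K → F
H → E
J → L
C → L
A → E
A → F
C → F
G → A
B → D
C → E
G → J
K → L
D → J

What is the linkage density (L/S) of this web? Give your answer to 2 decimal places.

There are L = 22 links among S = 12 species.
L/S = 22/12 = 1.8333 ≈ 1.83.

L/S = 1.83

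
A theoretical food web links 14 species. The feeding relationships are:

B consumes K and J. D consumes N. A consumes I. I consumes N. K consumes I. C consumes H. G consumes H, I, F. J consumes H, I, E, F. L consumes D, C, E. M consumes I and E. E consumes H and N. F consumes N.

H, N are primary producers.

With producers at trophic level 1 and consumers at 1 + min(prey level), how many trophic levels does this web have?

3

Producers (level 1): H, N.
Following each consumer down to its lowest-level prey: H → J → B (levels 1 through 3).
All prey of B (J 2, K 3) are at level 2 or above, so B is at level 1 + 2 = 3.
Every consumer has at least one prey at level 2 or below, so none exceeds level 3.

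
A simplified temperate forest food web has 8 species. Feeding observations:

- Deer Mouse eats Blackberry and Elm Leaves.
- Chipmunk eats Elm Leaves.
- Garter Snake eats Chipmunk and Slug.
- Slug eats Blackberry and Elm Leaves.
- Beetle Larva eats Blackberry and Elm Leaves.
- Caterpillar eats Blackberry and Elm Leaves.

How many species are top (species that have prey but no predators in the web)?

Top species (has prey, but nothing eats it): Deer Mouse, Beetle Larva, Caterpillar, Garter Snake.
Count: 4.

4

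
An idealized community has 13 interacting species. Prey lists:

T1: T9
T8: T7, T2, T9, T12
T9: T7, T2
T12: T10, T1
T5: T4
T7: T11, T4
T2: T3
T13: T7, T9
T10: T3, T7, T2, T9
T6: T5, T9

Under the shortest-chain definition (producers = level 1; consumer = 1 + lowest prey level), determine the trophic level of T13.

T11 is a producer → level 1.
T7 eats T11 → level 2.
T13 eats T7 → level 3.
No prey of T13 is below level 2, so 3 is the minimum.

Trophic level 3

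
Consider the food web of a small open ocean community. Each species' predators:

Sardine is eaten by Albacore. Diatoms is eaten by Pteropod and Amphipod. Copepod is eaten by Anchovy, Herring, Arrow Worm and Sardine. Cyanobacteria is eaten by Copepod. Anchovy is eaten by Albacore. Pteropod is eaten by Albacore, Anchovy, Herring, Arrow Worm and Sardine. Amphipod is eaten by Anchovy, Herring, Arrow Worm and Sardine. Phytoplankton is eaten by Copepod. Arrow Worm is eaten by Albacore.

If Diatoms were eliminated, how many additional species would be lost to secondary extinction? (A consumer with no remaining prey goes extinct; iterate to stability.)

2

Remove Diatoms.
Round 1: Pteropod (all prey gone), Amphipod (all prey gone) → extinct.
No further losses. Total secondary extinctions: 2.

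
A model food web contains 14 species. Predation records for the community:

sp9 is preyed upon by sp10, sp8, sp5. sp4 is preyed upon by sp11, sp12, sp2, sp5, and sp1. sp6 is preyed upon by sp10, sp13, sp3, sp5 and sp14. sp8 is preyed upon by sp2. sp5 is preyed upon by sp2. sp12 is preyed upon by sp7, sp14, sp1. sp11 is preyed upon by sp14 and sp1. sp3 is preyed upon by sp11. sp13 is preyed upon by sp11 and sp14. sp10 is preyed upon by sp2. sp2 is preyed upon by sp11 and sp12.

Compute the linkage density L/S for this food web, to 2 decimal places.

There are L = 26 links among S = 14 species.
L/S = 26/14 = 1.8571 ≈ 1.86.

L/S = 1.86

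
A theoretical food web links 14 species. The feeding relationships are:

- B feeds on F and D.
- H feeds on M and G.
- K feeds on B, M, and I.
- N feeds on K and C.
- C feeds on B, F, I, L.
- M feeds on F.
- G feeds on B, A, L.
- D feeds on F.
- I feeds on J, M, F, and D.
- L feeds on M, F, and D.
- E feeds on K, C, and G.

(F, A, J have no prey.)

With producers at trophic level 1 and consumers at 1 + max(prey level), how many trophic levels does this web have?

5

Producers (level 1): F, A, J.
F → D → B → G → H gives H level 5.
No species has a prey at level 5, so no species reaches level 6.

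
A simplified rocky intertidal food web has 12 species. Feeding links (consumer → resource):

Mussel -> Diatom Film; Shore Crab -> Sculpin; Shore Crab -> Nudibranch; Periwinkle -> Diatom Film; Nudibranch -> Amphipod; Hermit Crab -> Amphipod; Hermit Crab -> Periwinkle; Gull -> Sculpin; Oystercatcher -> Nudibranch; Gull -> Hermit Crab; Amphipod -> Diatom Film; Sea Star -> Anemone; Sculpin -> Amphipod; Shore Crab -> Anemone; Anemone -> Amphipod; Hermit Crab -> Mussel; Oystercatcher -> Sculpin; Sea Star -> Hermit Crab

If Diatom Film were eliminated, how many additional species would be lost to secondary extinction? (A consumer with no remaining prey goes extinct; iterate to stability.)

Remove Diatom Film.
Round 1: Periwinkle (all prey gone), Amphipod (all prey gone), Mussel (all prey gone) → extinct.
Round 2: Nudibranch (all prey gone), Sculpin (all prey gone), Anemone (all prey gone), Hermit Crab (all prey gone) → extinct.
Round 3: Sea Star (all prey gone), Shore Crab (all prey gone), Oystercatcher (all prey gone), Gull (all prey gone) → extinct.
No further losses. Total secondary extinctions: 11.

11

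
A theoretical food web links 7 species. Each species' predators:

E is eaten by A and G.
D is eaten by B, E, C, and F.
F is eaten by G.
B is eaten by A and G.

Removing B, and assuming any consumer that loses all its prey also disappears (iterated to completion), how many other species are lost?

Remove B.
Every predator of it retains at least one other prey: A still has E; G still has F, E.
No consumer loses all prey, so no secondary extinctions occur.

0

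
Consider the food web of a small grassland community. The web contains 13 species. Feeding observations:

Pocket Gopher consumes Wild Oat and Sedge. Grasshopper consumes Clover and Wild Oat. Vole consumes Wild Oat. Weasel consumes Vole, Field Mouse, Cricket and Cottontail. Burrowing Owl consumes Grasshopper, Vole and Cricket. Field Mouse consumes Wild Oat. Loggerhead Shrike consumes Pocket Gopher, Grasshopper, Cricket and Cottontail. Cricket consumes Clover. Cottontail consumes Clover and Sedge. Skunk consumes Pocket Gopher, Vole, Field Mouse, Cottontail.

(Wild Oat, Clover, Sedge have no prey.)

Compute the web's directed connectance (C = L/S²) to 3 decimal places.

The web has S = 13 species and L = 24 feeding links.
C = L / S² = 24 / 169 = 0.1420 ≈ 0.142.

C = 0.142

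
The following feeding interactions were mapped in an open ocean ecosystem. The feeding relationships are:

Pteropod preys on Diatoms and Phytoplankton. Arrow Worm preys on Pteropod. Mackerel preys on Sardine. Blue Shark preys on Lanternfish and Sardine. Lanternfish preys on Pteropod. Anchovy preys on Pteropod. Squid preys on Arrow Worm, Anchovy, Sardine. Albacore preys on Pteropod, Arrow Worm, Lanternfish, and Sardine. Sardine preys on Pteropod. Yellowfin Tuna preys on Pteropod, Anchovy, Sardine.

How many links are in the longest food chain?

3 links

One longest chain: Diatoms → Pteropod → Arrow Worm → Squid.
It has 4 species and 3 links.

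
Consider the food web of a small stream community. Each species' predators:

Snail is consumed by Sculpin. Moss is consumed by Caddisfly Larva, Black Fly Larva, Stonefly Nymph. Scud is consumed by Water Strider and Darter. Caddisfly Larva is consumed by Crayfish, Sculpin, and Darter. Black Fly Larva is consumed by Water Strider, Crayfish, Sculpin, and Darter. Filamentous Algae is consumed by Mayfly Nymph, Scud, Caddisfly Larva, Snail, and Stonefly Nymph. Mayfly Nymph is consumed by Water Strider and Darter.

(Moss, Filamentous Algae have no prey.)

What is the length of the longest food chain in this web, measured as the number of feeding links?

2 links

One longest chain: Filamentous Algae → Mayfly Nymph → Darter.
It has 3 species and 2 links.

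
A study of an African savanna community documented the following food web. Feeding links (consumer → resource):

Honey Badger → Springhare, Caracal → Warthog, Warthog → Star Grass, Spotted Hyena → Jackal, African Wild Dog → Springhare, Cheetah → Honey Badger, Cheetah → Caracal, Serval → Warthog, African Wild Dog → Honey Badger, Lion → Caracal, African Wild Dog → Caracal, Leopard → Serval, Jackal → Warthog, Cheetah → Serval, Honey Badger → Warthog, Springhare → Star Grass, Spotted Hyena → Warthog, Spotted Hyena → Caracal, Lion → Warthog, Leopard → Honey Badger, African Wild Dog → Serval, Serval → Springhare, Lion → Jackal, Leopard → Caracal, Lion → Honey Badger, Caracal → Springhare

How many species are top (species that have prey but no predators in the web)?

5

Top species (has prey, but nothing eats it): African Wild Dog, Leopard, Spotted Hyena, Cheetah, Lion.
Count: 5.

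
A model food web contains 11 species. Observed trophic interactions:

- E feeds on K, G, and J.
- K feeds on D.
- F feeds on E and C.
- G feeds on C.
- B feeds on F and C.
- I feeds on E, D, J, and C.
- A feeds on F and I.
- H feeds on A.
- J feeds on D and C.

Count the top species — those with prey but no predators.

2

Top species (has prey, but nothing eats it): B, H.
Count: 2.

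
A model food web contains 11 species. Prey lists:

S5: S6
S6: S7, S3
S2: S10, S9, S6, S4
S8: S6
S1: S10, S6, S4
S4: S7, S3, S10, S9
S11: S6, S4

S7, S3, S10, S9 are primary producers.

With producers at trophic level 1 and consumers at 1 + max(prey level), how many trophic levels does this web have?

3

Producers (level 1): S7, S3, S10, S9.
S7 → S6 → S2 gives S2 level 3.
No species has a prey at level 3, so no species reaches level 4.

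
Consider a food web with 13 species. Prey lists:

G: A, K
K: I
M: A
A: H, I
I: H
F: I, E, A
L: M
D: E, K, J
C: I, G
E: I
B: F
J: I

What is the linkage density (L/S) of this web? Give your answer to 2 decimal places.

There are L = 19 links among S = 13 species.
L/S = 19/13 = 1.4615 ≈ 1.46.

L/S = 1.46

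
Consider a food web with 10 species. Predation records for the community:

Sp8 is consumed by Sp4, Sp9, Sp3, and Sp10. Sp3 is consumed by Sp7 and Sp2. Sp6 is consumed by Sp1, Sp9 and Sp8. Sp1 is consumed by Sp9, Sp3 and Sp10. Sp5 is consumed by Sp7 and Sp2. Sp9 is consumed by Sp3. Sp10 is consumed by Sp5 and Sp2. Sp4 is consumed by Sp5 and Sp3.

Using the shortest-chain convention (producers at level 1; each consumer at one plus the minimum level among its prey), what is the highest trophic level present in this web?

4

Producers (level 1): Sp6.
Following each consumer down to its lowest-level prey: Sp6 → Sp1 → Sp10 → Sp2 (levels 1 through 4).
All prey of Sp2 (Sp10 3, Sp3 3, Sp5 4) are at level 3 or above, so Sp2 is at level 1 + 3 = 4.
Every consumer has at least one prey at level 3 or below, so none exceeds level 4.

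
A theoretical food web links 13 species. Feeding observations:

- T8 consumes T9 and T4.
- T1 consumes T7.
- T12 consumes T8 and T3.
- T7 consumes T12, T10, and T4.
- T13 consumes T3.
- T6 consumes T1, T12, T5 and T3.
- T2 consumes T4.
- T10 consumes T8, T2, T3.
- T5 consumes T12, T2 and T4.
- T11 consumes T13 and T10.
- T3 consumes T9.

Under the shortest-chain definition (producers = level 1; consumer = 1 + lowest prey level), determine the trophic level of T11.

T9 is a producer → level 1.
T8 eats T9 → level 2.
T10 eats T8 → level 3.
T11 eats T10 → level 4.
No prey of T11 is below level 3, so 4 is the minimum.

Trophic level 4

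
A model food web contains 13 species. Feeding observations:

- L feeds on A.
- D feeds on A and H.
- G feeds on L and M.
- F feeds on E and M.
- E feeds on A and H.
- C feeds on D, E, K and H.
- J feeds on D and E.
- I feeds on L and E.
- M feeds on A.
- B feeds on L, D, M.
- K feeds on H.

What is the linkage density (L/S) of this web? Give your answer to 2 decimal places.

L/S = 1.69

There are L = 22 links among S = 13 species.
L/S = 22/13 = 1.6923 ≈ 1.69.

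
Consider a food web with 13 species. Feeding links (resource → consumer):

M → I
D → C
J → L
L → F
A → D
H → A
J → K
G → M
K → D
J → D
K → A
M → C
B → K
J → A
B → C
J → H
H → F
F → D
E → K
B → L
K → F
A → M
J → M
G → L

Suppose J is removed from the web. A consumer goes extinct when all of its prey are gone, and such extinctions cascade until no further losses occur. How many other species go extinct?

Remove J.
Round 1: H (all prey gone) → extinct.
No further losses. Total secondary extinctions: 1.

1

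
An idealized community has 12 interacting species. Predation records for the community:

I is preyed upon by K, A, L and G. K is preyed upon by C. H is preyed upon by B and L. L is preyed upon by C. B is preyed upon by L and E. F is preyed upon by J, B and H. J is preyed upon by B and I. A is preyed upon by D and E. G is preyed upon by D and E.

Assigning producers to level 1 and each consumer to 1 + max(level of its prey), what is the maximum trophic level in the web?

5

Producers (level 1): F.
F → J → I → K → C gives C level 5.
No species has a prey at level 5, so no species reaches level 6.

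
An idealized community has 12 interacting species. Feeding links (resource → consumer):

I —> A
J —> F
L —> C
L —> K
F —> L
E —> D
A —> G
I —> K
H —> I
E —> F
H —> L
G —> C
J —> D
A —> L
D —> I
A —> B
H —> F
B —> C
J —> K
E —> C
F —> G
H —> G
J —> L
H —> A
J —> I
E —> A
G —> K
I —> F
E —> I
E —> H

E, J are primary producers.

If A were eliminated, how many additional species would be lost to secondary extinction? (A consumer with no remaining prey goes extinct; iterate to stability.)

Remove A.
Round 1: B (all prey gone) → extinct.
No further losses. Total secondary extinctions: 1.

1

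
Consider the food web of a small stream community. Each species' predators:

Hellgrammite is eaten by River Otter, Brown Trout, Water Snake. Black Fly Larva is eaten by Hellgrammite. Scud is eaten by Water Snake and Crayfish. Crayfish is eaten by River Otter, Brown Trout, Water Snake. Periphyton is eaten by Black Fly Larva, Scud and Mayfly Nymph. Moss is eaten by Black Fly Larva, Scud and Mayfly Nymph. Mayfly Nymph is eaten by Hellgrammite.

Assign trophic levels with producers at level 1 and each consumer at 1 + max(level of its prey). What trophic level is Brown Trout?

Periphyton is a producer → level 1.
Black Fly Larva eats Periphyton (level 1); other prey at levels: Moss 1 → level 2.
Hellgrammite eats Black Fly Larva (level 2); other prey at levels: Mayfly Nymph 2 → level 3.
Brown Trout eats Hellgrammite (level 3); other prey at levels: Crayfish 3 → level 4.

Trophic level 4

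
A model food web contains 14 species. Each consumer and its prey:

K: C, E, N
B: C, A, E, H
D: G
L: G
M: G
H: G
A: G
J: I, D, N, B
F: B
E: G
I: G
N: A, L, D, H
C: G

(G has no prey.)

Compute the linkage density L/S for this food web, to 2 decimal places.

There are L = 24 links among S = 14 species.
L/S = 24/14 = 1.7143 ≈ 1.71.

L/S = 1.71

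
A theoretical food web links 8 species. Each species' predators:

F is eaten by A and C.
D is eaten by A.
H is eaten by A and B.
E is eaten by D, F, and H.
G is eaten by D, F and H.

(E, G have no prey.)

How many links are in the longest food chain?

One longest chain: E → H → B.
It has 3 species and 2 links.

2 links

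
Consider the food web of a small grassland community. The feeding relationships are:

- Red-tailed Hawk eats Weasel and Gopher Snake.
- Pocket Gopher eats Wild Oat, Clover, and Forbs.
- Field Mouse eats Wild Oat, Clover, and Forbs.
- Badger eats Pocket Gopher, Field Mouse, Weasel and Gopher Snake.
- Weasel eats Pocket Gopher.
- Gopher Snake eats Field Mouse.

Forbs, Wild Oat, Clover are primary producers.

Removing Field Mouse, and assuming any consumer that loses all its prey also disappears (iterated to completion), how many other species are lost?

1

Remove Field Mouse.
Round 1: Gopher Snake (all prey gone) → extinct.
No further losses. Total secondary extinctions: 1.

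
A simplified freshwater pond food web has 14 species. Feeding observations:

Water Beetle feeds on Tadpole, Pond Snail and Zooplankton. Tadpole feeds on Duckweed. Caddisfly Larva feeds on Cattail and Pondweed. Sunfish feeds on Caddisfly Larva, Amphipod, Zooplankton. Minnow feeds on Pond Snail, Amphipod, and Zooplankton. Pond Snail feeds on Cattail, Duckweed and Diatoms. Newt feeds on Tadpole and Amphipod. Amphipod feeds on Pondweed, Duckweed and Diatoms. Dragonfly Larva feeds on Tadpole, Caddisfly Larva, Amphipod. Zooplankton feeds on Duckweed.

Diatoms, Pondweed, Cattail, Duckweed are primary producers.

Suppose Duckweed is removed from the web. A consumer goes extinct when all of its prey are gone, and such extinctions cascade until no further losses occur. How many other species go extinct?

2

Remove Duckweed.
Round 1: Tadpole (all prey gone), Zooplankton (all prey gone) → extinct.
No further losses. Total secondary extinctions: 2.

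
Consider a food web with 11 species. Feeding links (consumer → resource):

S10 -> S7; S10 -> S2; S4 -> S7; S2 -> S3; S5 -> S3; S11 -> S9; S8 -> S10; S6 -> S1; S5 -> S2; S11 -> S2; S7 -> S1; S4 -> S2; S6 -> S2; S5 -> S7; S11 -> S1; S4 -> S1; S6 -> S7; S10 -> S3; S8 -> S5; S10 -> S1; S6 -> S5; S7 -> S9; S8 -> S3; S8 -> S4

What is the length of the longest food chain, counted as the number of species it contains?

One longest chain: S1 → S7 → S5 → S6.
It has 4 species and 3 links.

4 species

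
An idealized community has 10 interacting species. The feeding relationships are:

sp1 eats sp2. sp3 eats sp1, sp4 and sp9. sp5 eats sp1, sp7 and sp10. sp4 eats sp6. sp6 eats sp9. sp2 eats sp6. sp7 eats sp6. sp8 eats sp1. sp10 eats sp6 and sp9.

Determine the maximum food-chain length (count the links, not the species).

One longest chain: sp9 → sp6 → sp2 → sp1 → sp8.
It has 5 species and 4 links.

4 links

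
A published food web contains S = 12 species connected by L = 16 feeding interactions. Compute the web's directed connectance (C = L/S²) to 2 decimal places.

C = 0.11

The web has S = 12 species and L = 16 feeding links.
C = L / S² = 16 / 144 = 0.1111 ≈ 0.11.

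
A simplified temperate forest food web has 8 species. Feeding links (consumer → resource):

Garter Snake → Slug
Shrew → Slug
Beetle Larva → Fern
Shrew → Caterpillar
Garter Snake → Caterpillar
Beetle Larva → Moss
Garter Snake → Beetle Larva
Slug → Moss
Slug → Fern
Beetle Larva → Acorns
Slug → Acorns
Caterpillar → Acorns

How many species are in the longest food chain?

One longest chain: Acorns → Slug → Shrew.
It has 3 species and 2 links.

3 species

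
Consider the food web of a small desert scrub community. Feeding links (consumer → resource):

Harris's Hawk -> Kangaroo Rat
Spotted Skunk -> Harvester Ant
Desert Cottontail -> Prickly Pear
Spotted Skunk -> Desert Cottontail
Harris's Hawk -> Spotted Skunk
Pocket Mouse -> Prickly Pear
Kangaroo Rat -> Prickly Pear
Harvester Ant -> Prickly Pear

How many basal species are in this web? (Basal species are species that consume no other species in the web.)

1

Basal species (no prey listed): Prickly Pear.
Count: 1.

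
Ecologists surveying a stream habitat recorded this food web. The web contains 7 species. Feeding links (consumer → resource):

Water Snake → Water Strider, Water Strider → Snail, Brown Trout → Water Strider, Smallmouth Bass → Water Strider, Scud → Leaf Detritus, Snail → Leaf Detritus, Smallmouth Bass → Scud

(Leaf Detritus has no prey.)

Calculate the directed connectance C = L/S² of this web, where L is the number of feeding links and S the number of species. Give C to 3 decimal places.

C = 0.143

The web has S = 7 species and L = 7 feeding links.
C = L / S² = 7 / 49 = 0.1429 ≈ 0.143.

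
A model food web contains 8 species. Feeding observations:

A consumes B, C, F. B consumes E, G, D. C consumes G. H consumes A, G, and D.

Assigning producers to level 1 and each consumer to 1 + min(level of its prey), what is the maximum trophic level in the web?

Producers (level 1): F, E, G, D.
Following each consumer down to its lowest-level prey: E → B (levels 1 through 2).
All prey of B (E 1, G 1, D 1) are at level 1 or above, so B is at level 1 + 1 = 2.
Every consumer has at least one prey at level 1 or below, so none exceeds level 2.

2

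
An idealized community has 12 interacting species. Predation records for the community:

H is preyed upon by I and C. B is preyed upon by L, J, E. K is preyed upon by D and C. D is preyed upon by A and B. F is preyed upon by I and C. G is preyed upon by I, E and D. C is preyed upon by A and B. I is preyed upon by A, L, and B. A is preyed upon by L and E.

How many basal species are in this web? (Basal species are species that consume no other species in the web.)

4

Basal species (no prey listed): F, H, G, K.
Count: 4.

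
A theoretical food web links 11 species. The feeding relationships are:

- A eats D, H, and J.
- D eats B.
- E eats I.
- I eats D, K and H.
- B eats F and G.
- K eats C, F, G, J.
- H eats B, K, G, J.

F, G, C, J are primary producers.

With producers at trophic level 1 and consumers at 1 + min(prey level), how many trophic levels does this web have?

Producers (level 1): F, G, C, J.
Following each consumer down to its lowest-level prey: F → K → I → E (levels 1 through 4).
All prey of E (I 3) are at level 3 or above, so E is at level 1 + 3 = 4.
Every consumer has at least one prey at level 3 or below, so none exceeds level 4.

4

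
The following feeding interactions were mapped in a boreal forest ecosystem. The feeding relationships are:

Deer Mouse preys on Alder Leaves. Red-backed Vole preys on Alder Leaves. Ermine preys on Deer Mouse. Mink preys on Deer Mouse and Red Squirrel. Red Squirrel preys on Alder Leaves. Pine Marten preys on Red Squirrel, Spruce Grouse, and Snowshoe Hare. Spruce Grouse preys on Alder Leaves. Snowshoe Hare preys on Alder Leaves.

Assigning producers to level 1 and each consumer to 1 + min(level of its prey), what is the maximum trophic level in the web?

3

Producers (level 1): Alder Leaves.
Following each consumer down to its lowest-level prey: Alder Leaves → Deer Mouse → Ermine (levels 1 through 3).
All prey of Ermine (Deer Mouse 2) are at level 2 or above, so Ermine is at level 1 + 2 = 3.
Every consumer has at least one prey at level 2 or below, so none exceeds level 3.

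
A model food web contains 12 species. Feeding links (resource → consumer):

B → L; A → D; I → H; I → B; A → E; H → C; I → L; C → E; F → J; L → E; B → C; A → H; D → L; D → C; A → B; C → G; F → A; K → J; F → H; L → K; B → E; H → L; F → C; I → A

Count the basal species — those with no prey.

Basal species (no prey listed): F, I.
Count: 2.

2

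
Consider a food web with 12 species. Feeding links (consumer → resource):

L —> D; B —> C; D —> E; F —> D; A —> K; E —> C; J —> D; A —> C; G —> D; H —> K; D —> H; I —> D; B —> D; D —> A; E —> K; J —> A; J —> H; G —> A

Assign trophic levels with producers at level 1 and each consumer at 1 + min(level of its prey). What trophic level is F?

Trophic level 4

K is a producer → level 1.
H eats K → level 2.
D eats H → level 3.
F eats D → level 4.
No prey of F is below level 3, so 4 is the minimum.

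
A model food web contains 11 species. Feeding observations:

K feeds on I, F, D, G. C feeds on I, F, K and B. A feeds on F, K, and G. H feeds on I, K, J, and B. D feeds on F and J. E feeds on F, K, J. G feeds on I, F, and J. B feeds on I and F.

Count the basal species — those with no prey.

Basal species (no prey listed): F, J, I.
Count: 3.

3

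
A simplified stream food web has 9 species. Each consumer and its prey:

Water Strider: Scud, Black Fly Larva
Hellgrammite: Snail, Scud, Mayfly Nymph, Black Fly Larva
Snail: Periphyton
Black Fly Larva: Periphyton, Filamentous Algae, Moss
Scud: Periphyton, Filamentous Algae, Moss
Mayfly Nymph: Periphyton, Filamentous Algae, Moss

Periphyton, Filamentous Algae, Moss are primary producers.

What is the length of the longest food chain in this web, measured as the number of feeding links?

2 links

One longest chain: Periphyton → Scud → Water Strider.
It has 3 species and 2 links.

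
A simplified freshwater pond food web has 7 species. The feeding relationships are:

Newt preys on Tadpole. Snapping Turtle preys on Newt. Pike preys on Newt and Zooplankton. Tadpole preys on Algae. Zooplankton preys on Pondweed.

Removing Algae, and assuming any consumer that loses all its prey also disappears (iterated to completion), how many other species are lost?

Remove Algae.
Round 1: Tadpole (all prey gone) → extinct.
Round 2: Newt (all prey gone) → extinct.
Round 3: Snapping Turtle (all prey gone) → extinct.
No further losses. Total secondary extinctions: 3.

3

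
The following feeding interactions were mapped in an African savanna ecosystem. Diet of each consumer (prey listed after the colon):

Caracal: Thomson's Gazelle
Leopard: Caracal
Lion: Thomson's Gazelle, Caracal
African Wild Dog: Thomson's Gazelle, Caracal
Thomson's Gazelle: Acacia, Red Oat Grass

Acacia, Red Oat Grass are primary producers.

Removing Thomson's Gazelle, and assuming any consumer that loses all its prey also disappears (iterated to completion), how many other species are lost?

4

Remove Thomson's Gazelle.
Round 1: Caracal (all prey gone) → extinct.
Round 2: Lion (all prey gone), Leopard (all prey gone), African Wild Dog (all prey gone) → extinct.
No further losses. Total secondary extinctions: 4.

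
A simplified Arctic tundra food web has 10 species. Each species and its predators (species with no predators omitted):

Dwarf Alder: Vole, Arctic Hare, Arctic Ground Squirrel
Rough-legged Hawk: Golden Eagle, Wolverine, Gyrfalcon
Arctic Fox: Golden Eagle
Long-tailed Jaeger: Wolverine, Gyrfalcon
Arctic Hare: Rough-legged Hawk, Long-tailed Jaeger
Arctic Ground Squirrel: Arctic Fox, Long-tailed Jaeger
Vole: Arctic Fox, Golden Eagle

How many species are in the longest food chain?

One longest chain: Dwarf Alder → Vole → Arctic Fox → Golden Eagle.
It has 4 species and 3 links.

4 species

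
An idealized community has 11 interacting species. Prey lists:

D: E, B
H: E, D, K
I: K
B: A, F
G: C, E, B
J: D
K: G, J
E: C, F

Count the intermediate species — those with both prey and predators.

Intermediate species (has both prey and predators): E, B, D, G, J, K.
Count: 6.

6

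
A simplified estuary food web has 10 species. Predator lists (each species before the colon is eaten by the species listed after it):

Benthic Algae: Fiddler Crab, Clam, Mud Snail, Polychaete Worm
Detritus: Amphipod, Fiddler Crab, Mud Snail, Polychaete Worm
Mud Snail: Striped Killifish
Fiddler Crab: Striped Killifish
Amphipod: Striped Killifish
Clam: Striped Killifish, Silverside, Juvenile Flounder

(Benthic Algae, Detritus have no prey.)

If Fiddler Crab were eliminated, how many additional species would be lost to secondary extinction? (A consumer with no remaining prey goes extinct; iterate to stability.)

Remove Fiddler Crab.
Every predator of it retains at least one other prey: Striped Killifish still has Amphipod, Clam, Mud Snail.
No consumer loses all prey, so no secondary extinctions occur.

0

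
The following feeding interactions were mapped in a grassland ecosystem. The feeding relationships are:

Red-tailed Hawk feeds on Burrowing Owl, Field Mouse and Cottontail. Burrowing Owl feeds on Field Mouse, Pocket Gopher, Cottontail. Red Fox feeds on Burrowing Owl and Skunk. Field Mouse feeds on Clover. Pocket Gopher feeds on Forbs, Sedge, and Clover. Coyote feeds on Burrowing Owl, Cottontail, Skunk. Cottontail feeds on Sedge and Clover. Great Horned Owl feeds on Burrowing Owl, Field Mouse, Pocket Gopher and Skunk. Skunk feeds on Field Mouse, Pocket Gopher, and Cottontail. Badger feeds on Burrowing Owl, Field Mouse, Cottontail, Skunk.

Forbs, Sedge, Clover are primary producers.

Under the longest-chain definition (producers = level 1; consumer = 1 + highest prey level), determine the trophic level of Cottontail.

Sedge is a producer → level 1.
Cottontail eats Sedge (level 1); other prey at levels: Clover 1 → level 2.

Trophic level 2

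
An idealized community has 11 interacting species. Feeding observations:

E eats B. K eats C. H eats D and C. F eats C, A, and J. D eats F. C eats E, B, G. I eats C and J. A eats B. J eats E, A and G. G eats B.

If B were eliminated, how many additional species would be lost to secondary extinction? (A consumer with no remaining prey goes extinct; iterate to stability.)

Remove B.
Round 1: G (all prey gone), E (all prey gone), A (all prey gone) → extinct.
Round 2: J (all prey gone), C (all prey gone) → extinct.
Round 3: K (all prey gone), F (all prey gone), I (all prey gone) → extinct.
Round 4: D (all prey gone) → extinct.
Round 5: H (all prey gone) → extinct.
No further losses. Total secondary extinctions: 10.

10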